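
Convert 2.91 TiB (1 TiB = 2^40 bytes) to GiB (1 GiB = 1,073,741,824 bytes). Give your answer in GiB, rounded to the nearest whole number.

2,980 GiB

2.91 TiB = 2.91 × 2^40 bytes = 3,199,578,836,828.16 bytes
1 GiB = 1,073,741,824 bytes
3,199,578,836,828.16 / 1,073,741,824 = 2,980 GiB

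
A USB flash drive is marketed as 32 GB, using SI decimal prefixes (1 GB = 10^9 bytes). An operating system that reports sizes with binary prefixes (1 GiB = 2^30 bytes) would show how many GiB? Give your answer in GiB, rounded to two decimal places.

32 GB × 1,000,000,000 bytes/GB = 32,000,000,000 bytes
1 GiB = 2^30 bytes = 1,073,741,824 bytes
32,000,000,000 / 1,073,741,824 = 29.80 GiB

29.80 GiB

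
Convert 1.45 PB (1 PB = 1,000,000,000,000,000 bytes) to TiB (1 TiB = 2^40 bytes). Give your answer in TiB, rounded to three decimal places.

1.45 PB × 1,000,000,000,000,000 bytes/PB = 1,450,000,000,000,000 bytes
1 TiB = 2^40 bytes = 1,099,511,627,776 bytes
1,450,000,000,000,000 / 1,099,511,627,776 = 1,318.767 TiB

1,318.767 TiB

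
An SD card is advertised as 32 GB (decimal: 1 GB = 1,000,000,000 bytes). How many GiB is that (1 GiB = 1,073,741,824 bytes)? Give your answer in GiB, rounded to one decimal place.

29.8 GiB

32 GB = 32 × 10^9 bytes = 32,000,000,000 bytes
1 GiB = 1,073,741,824 bytes
32,000,000,000 / 1,073,741,824 = 29.8 GiB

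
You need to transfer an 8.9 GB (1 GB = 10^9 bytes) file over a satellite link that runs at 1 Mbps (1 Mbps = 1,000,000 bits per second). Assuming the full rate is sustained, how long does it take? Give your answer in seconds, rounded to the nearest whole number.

71,200 seconds

8.9 GB = 8,900,000,000 bytes = 71,200,000,000 bits
1 Mbps = 1,000,000 bits/s
time = 71,200,000,000 / 1,000,000 = 71,200 s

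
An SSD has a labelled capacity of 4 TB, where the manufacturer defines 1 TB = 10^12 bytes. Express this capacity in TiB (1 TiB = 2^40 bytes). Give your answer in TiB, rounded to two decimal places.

3.64 TiB

4 TB = 4 × 10^12 bytes = 4,000,000,000,000 bytes
1 TiB = 1,099,511,627,776 bytes
4,000,000,000,000 / 1,099,511,627,776 = 3.64 TiB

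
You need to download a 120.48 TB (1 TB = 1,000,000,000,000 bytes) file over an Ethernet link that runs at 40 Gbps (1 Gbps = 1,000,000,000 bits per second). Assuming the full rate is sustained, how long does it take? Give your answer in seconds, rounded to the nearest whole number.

120.48 TB = 120,480,000,000,000 bytes = 963,840,000,000,000 bits
40 Gbps = 40,000,000,000 bits/s
time = 963,840,000,000,000 / 40,000,000,000 = 24,096 s

24,096 seconds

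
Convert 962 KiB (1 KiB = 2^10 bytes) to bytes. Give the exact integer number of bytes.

962 × 1,024 = 985,088 bytes  (1 KiB = 2^10 bytes)

985,088 bytes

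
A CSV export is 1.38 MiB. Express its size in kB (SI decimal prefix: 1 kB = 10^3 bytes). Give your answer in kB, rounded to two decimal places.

1.38 MiB = 1.38 × 2^20 bytes = 1,447,034.88 bytes
1 kB = 10^3 bytes = 1,000 bytes
1,447,034.88 / 1,000 = 1,447.03 kB

1,447.03 kB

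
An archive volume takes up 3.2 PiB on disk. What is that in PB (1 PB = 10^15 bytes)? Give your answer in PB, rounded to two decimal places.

3.60 PB

3.2 PiB = 3.2 × 2^50 bytes = 3,602,879,701,896,396.8 bytes
1 PB = 10^15 bytes = 1,000,000,000,000,000 bytes
3,602,879,701,896,396.8 / 1,000,000,000,000,000 = 3.60 PB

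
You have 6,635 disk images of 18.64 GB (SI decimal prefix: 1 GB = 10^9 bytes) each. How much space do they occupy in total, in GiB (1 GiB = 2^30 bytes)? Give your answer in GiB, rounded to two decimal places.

115,182.62 GiB

Total = 6,635 × 18.64 GB = 123676.4 GB
= 123676.4 × 1,000,000,000 bytes = 123,676,400,000,000 bytes
1 GiB = 1,073,741,824 bytes
123,676,400,000,000 / 1,073,741,824 = 115,182.62 GiB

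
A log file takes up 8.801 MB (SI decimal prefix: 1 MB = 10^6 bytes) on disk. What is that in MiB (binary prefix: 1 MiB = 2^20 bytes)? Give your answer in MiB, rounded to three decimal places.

8.801 MB × 1,000,000 bytes/MB = 8,801,000 bytes
1 MiB = 1,048,576 bytes
8,801,000 / 1,048,576 = 8.393 MiB

8.393 MiB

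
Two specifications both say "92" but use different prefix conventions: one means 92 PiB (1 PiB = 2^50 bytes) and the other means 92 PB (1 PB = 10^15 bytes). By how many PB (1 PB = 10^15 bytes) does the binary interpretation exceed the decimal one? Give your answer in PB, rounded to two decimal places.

11.58 PB

92 PiB = 92 × 1,125,899,906,842,624 = 103,582,791,429,521,408 bytes
92 PB = 92 × 1,000,000,000,000,000 = 92,000,000,000,000,000 bytes
difference = 11,582,791,429,521,408 bytes
11,582,791,429,521,408 / 1,000,000,000,000,000 = 11.58 PB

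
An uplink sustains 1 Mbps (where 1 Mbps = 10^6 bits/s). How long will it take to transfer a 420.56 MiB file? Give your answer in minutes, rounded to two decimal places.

58.80 minutes

420.56 MiB = 440,989,122.56 bytes = 3,527,912,980.48 bits
1 Mbps = 1,000,000 bits/s
time = 3,527,912,980.48 / 1,000,000 = 3,527.913 s
3,527.913 s / 60 = 58.80 minutes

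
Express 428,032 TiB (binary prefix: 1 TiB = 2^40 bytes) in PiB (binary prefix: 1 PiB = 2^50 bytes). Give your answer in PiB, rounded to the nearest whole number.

428,032 TiB × 1,099,511,627,776 bytes/TiB = 470,626,161,060,216,832 bytes
1 PiB = 1,125,899,906,842,624 bytes
470,626,161,060,216,832 / 1,125,899,906,842,624 = 418 PiB

418 PiB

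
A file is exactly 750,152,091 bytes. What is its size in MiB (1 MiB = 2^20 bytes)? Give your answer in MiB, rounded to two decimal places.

750,152,091 bytes given.
1 MiB = 1,048,576 bytes
750,152,091 / 1,048,576 = 715.40 MiB

715.40 MiB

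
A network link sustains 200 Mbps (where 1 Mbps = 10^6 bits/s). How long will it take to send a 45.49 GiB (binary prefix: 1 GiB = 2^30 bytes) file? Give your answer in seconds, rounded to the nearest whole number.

1,954 seconds

45.49 GiB = 48,844,515,573.76 bytes = 390,756,124,590.08 bits
200 Mbps = 200,000,000 bits/s
time = 390,756,124,590.08 / 200,000,000 = 1,954 s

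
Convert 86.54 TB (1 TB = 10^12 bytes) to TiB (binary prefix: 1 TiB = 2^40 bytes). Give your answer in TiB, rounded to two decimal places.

78.71 TiB

86.54 TB = 86.54 × 10^12 bytes = 86,540,000,000,000 bytes
1 TiB = 1,099,511,627,776 bytes
86,540,000,000,000 / 1,099,511,627,776 = 78.71 TiB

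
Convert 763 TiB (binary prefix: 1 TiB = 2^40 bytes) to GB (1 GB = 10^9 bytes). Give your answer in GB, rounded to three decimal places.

763 TiB = 763 × 2^40 bytes = 838,927,371,993,088 bytes
1 GB = 1,000,000,000 bytes
838,927,371,993,088 / 1,000,000,000 = 838,927.372 GB

838,927.372 GB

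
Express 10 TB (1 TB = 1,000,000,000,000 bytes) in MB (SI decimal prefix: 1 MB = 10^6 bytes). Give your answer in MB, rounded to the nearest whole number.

10,000,000 MB

10 TB = 10 × 10^12 bytes = 10,000,000,000,000 bytes
1 MB = 10^6 bytes = 1,000,000 bytes
10,000,000,000,000 / 1,000,000 = 10,000,000 MB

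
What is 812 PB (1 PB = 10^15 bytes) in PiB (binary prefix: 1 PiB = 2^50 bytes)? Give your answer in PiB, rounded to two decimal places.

721.20 PiB

812 PB × 1,000,000,000,000,000 bytes/PB = 812,000,000,000,000,000 bytes
1 PiB = 2^50 bytes = 1,125,899,906,842,624 bytes
812,000,000,000,000,000 / 1,125,899,906,842,624 = 721.20 PiB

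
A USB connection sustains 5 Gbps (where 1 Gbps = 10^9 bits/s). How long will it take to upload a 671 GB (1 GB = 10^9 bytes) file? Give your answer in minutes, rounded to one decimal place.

671 GB = 671,000,000,000 bytes = 5,368,000,000,000 bits
5 Gbps = 5,000,000,000 bits/s
time = 5,368,000,000,000 / 5,000,000,000 = 1,073.60 s
1,073.60 s / 60 = 17.9 minutes

17.9 minutes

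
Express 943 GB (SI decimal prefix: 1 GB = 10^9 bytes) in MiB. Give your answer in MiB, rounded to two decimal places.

943 GB = 943 × 10^9 bytes = 943,000,000,000 bytes
1 MiB = 2^20 bytes = 1,048,576 bytes
943,000,000,000 / 1,048,576 = 899,314.88 MiB

899,314.88 MiB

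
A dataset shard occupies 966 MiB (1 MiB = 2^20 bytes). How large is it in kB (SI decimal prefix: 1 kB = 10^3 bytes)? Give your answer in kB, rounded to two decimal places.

966 MiB = 966 × 2^20 bytes = 1,012,924,416 bytes
1 kB = 10^3 bytes = 1,000 bytes
1,012,924,416 / 1,000 = 1,012,924.42 kB

1,012,924.42 kB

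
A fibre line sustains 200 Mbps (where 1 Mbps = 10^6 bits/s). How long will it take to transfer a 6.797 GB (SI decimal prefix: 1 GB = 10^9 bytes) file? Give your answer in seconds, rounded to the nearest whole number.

272 seconds

6.797 GB = 6,797,000,000 bytes = 54,376,000,000 bits
200 Mbps = 200,000,000 bits/s
time = 54,376,000,000 / 200,000,000 = 272 s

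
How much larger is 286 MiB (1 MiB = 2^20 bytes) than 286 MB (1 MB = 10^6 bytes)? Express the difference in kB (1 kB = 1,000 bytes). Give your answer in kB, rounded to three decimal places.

13,892.736 kB

286 MiB = 286 × 1,048,576 = 299,892,736 bytes
286 MB = 286 × 1,000,000 = 286,000,000 bytes
difference = 13,892,736 bytes
13,892,736 / 1,000 = 13,892.736 kB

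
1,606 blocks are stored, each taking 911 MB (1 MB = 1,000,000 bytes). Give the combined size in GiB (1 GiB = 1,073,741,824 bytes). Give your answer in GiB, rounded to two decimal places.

1,362.59 GiB

Total = 1,606 × 911 MB = 1,463,066 MB
= 1,463,066 × 1,000,000 bytes = 1,463,066,000,000 bytes
1 GiB = 1,073,741,824 bytes
1,463,066,000,000 / 1,073,741,824 = 1,362.59 GiB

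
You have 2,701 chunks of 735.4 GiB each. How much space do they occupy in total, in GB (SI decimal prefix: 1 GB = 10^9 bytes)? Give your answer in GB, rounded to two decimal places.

2,132,789.92 GB

Total = 2,701 × 735.4 GiB = 1986315.4 GiB
= 1986315.4 × 1,073,741,824 bytes = 2,132,789,920,635,289.6 bytes
1 GB = 1,000,000,000 bytes
2,132,789,920,635,289.6 / 1,000,000,000 = 2,132,789.92 GB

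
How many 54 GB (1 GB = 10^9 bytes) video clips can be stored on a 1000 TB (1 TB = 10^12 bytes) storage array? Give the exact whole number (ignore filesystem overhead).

Capacity: 1000 TB = 1,000,000,000,000,000 bytes
Per item: 54 GB = 54,000,000,000 bytes
⌊1,000,000,000,000,000 / 54,000,000,000⌋ = 18,518

18,518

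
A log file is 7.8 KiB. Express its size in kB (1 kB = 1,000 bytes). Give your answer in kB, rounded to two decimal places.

7.8 KiB × 1,024 bytes/KiB = 7,987.2 bytes
1 kB = 1,000 bytes
7,987.2 / 1,000 = 7.99 kB

7.99 kB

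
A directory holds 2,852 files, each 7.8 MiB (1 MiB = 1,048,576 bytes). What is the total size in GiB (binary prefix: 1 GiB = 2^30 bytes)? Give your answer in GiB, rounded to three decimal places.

Total = 2,852 × 7.8 MiB = 22245.6 MiB
= 22245.6 × 1,048,576 bytes = 23,326,202,265.6 bytes
1 GiB = 1,073,741,824 bytes
23,326,202,265.6 / 1,073,741,824 = 21.724 GiB

21.724 GiB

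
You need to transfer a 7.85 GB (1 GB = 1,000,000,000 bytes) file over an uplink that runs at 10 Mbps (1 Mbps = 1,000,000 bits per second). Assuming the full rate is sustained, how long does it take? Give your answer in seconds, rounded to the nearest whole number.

7.85 GB = 7,850,000,000 bytes = 62,800,000,000 bits
10 Mbps = 10,000,000 bits/s
time = 62,800,000,000 / 10,000,000 = 6,280 s

6,280 seconds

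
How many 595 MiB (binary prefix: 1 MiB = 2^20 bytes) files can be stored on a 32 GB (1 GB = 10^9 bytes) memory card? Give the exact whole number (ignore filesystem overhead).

51

Capacity: 32 GB = 32,000,000,000 bytes
Per item: 595 MiB = 623,902,720 bytes
⌊32,000,000,000 / 623,902,720⌋ = 51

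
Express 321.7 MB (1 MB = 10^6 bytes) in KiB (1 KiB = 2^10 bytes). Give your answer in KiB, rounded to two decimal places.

321.7 MB = 321.7 × 10^6 bytes = 321,700,000 bytes
1 KiB = 2^10 bytes = 1,024 bytes
321,700,000 / 1,024 = 314,160.16 KiB

314,160.16 KiB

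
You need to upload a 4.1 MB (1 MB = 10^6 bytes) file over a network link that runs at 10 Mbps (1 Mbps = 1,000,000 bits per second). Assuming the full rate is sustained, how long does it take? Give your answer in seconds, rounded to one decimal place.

4.1 MB = 4,100,000 bytes = 32,800,000 bits
10 Mbps = 10,000,000 bits/s
time = 32,800,000 / 10,000,000 = 3.3 s

3.3 seconds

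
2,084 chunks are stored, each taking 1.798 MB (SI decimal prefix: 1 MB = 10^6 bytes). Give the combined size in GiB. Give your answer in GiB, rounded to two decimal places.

Total = 2,084 × 1.798 MB = 3747.032 MB
= 3747.032 × 1,000,000 bytes = 3,747,032,000 bytes
1 GiB = 1,073,741,824 bytes
3,747,032,000 / 1,073,741,824 = 3.49 GiB

3.49 GiB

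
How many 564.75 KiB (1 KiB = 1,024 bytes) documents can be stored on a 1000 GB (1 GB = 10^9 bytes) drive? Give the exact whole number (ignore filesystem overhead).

Capacity: 1000 GB = 1,000,000,000,000 bytes
Per item: 564.75 KiB = 578,304 bytes
⌊1,000,000,000,000 / 578,304⌋ = 1,729,194

1,729,194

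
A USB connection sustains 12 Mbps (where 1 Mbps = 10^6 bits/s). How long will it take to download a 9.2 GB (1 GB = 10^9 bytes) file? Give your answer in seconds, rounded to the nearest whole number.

9.2 GB = 9,200,000,000 bytes = 73,600,000,000 bits
12 Mbps = 12,000,000 bits/s
time = 73,600,000,000 / 12,000,000 = 6,133 s

6,133 seconds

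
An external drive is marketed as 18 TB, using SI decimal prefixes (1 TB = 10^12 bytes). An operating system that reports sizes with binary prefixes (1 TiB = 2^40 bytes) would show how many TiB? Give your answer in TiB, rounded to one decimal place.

16.4 TiB

18 TB × 1,000,000,000,000 bytes/TB = 18,000,000,000,000 bytes
1 TiB = 1,099,511,627,776 bytes
18,000,000,000,000 / 1,099,511,627,776 = 16.4 TiB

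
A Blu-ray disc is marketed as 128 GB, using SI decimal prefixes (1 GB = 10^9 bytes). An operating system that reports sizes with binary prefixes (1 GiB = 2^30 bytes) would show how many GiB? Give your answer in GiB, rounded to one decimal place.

119.2 GiB

128 GB = 128 × 10^9 bytes = 128,000,000,000 bytes
1 GiB = 2^30 bytes = 1,073,741,824 bytes
128,000,000,000 / 1,073,741,824 = 119.2 GiB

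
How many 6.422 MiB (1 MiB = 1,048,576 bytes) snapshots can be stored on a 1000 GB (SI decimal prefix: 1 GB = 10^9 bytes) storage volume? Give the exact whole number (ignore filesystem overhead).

Capacity: 1000 GB = 1,000,000,000,000 bytes
Per item: 6.422 MiB = 6,733,955.072 bytes
⌊1,000,000,000,000 / 6,733,955.072⌋ = 148,501

148,501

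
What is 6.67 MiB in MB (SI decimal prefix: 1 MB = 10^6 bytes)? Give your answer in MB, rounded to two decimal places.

6.67 MiB = 6.67 × 2^20 bytes = 6,994,001.92 bytes
1 MB = 1,000,000 bytes
6,994,001.92 / 1,000,000 = 6.99 MB

6.99 MB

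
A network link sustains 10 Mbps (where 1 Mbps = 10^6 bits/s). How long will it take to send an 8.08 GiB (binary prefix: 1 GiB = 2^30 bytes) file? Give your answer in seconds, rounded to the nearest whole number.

6,941 seconds

8.08 GiB = 8,675,833,937.92 bytes = 69,406,671,503.36 bits
10 Mbps = 10,000,000 bits/s
time = 69,406,671,503.36 / 10,000,000 = 6,941 s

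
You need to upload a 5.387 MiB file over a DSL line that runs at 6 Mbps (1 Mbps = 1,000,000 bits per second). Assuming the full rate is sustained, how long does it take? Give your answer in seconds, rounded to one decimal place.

5.387 MiB = 5,648,678.912 bytes = 45,189,431.296 bits
6 Mbps = 6,000,000 bits/s
time = 45,189,431.296 / 6,000,000 = 7.5 s

7.5 seconds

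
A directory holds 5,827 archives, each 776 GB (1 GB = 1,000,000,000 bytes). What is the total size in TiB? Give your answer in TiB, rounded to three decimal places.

4,112.509 TiB

Total = 5,827 × 776 GB = 4,521,752 GB
= 4,521,752 × 1,000,000,000 bytes = 4,521,752,000,000,000 bytes
1 TiB = 1,099,511,627,776 bytes
4,521,752,000,000,000 / 1,099,511,627,776 = 4,112.509 TiB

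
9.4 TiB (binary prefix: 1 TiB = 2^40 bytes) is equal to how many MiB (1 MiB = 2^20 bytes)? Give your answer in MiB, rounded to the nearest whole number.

9.4 TiB = 9.4 × 2^40 bytes = 10,335,409,301,094.4 bytes
1 MiB = 2^20 bytes = 1,048,576 bytes
10,335,409,301,094.4 / 1,048,576 = 9,856,614 MiB

9,856,614 MiB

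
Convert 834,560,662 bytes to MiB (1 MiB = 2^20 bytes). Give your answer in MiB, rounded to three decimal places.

834,560,662 bytes given.
1 MiB = 2^20 bytes = 1,048,576 bytes
834,560,662 / 1,048,576 = 795.899 MiB

795.899 MiB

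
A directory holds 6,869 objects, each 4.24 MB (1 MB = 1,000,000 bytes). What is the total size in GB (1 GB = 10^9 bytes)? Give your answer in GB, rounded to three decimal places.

29.125 GB

Total = 6,869 × 4.24 MB = 29124.56 MB
= 29124.56 × 1,000,000 bytes = 29,124,560,000 bytes
1 GB = 1,000,000,000 bytes
29,124,560,000 / 1,000,000,000 = 29.125 GB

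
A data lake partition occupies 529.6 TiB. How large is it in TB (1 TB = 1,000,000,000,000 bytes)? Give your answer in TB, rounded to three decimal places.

529.6 TiB = 529.6 × 2^40 bytes = 582,301,358,070,169.6 bytes
1 TB = 10^12 bytes = 1,000,000,000,000 bytes
582,301,358,070,169.6 / 1,000,000,000,000 = 582.301 TB

582.301 TB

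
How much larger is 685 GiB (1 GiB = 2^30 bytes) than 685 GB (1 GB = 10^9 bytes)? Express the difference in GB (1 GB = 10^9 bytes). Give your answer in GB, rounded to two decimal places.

685 GiB = 685 × 1,073,741,824 = 735,513,149,440 bytes
685 GB = 685 × 1,000,000,000 = 685,000,000,000 bytes
difference = 50,513,149,440 bytes
50,513,149,440 / 1,000,000,000 = 50.51 GB

50.51 GB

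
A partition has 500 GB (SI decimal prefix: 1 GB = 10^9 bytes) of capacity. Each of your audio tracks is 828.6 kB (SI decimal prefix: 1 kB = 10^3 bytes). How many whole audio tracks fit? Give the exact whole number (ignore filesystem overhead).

Capacity: 500 GB = 500,000,000,000 bytes
Per item: 828.6 kB = 828,600 bytes
⌊500,000,000,000 / 828,600⌋ = 603,427

603,427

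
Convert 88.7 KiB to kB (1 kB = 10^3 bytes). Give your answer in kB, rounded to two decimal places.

88.7 KiB = 88.7 × 2^10 bytes = 90,828.8 bytes
1 kB = 10^3 bytes = 1,000 bytes
90,828.8 / 1,000 = 90.83 kB

90.83 kB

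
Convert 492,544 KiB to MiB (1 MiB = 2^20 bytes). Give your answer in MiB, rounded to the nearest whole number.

481 MiB

492,544 KiB × 1,024 bytes/KiB = 504,365,056 bytes
1 MiB = 1,048,576 bytes
504,365,056 / 1,048,576 = 481 MiB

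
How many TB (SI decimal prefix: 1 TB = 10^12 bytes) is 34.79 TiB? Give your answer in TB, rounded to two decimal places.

34.79 TiB × 1,099,511,627,776 bytes/TiB = 38,252,009,530,327.04 bytes
1 TB = 1,000,000,000,000 bytes
38,252,009,530,327.04 / 1,000,000,000,000 = 38.25 TB

38.25 TB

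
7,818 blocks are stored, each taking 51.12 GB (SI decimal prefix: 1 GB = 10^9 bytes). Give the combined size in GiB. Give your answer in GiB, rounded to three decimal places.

Total = 7,818 × 51.12 GB = 399656.16 GB
= 399656.16 × 1,000,000,000 bytes = 399,656,160,000,000 bytes
1 GiB = 1,073,741,824 bytes
399,656,160,000,000 / 1,073,741,824 = 372,208.804 GiB

372,208.804 GiB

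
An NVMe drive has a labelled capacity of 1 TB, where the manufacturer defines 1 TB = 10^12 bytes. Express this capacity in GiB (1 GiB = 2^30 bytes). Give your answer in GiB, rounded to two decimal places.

931.32 GiB

1 TB = 1 × 10^12 bytes = 1,000,000,000,000 bytes
1 GiB = 1,073,741,824 bytes
1,000,000,000,000 / 1,073,741,824 = 931.32 GiB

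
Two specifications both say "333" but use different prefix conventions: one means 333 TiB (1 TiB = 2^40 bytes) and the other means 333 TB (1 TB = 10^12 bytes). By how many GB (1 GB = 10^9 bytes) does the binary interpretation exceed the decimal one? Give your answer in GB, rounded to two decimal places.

33,137.37 GB

333 TiB = 333 × 1,099,511,627,776 = 366,137,372,049,408 bytes
333 TB = 333 × 1,000,000,000,000 = 333,000,000,000,000 bytes
difference = 33,137,372,049,408 bytes
33,137,372,049,408 / 1,000,000,000 = 33,137.37 GB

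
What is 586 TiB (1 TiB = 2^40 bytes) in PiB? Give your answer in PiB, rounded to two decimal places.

0.57 PiB

586 TiB × 1,099,511,627,776 bytes/TiB = 644,313,813,876,736 bytes
1 PiB = 1,125,899,906,842,624 bytes
644,313,813,876,736 / 1,125,899,906,842,624 = 0.57 PiB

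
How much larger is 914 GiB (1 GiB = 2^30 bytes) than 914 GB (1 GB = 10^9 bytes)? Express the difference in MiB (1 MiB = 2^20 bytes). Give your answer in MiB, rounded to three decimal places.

914 GiB = 914 × 1,073,741,824 = 981,400,027,136 bytes
914 GB = 914 × 1,000,000,000 = 914,000,000,000 bytes
difference = 67,400,027,136 bytes
67,400,027,136 / 1,048,576 = 64,277.675 MiB

64,277.675 MiB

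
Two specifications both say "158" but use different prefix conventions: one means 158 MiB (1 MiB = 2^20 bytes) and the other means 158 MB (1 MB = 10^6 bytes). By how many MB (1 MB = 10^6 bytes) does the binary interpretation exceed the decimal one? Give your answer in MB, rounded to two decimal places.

158 MiB = 158 × 1,048,576 = 165,675,008 bytes
158 MB = 158 × 1,000,000 = 158,000,000 bytes
difference = 7,675,008 bytes
7,675,008 / 1,000,000 = 7.68 MB

7.68 MB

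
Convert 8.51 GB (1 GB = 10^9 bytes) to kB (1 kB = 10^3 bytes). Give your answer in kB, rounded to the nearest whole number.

8,510,000 kB

8.51 GB = 8.51 × 10^9 bytes = 8,510,000,000 bytes
1 kB = 10^3 bytes = 1,000 bytes
8,510,000,000 / 1,000 = 8,510,000 kB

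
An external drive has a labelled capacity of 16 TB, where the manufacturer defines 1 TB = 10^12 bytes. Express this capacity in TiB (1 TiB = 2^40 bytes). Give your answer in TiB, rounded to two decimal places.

16 TB = 16 × 10^12 bytes = 16,000,000,000,000 bytes
1 TiB = 1,099,511,627,776 bytes
16,000,000,000,000 / 1,099,511,627,776 = 14.55 TiB

14.55 TiB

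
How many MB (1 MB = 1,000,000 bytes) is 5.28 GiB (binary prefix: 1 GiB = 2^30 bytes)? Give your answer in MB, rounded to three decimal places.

5.28 GiB = 5.28 × 2^30 bytes = 5,669,356,830.72 bytes
1 MB = 1,000,000 bytes
5,669,356,830.72 / 1,000,000 = 5,669.357 MB

5,669.357 MB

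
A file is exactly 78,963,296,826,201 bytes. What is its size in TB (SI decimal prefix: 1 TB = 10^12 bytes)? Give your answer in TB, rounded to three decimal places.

78.963 TB

78,963,296,826,201 bytes given.
1 TB = 10^12 bytes = 1,000,000,000,000 bytes
78,963,296,826,201 / 1,000,000,000,000 = 78.963 TB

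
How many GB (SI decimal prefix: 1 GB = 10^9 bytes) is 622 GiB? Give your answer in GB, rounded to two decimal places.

667.87 GB

622 GiB = 622 × 2^30 bytes = 667,867,414,528 bytes
1 GB = 10^9 bytes = 1,000,000,000 bytes
667,867,414,528 / 1,000,000,000 = 667.87 GB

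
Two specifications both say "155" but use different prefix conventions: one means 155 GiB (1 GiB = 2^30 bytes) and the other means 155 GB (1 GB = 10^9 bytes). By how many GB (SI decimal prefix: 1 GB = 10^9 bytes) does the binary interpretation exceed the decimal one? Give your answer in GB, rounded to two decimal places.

11.43 GB

155 GiB = 155 × 1,073,741,824 = 166,429,982,720 bytes
155 GB = 155 × 1,000,000,000 = 155,000,000,000 bytes
difference = 11,429,982,720 bytes
11,429,982,720 / 1,000,000,000 = 11.43 GB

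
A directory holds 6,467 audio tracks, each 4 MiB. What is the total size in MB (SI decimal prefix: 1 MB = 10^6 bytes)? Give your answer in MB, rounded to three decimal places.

Total = 6,467 × 4 MiB = 25,868 MiB
= 25,868 × 1,048,576 bytes = 27,124,563,968 bytes
1 MB = 1,000,000 bytes
27,124,563,968 / 1,000,000 = 27,124.564 MB

27,124.564 MB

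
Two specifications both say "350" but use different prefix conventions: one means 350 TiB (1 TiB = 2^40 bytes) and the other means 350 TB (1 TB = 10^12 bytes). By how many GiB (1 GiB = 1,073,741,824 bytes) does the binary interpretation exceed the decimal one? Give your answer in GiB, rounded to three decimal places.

32,437.099 GiB

350 TiB = 350 × 1,099,511,627,776 = 384,829,069,721,600 bytes
350 TB = 350 × 1,000,000,000,000 = 350,000,000,000,000 bytes
difference = 34,829,069,721,600 bytes
34,829,069,721,600 / 1,073,741,824 = 32,437.099 GiB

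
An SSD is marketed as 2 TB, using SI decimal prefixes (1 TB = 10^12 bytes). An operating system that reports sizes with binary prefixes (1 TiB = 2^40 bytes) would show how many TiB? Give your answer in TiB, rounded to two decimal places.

2 TB × 1,000,000,000,000 bytes/TB = 2,000,000,000,000 bytes
1 TiB = 2^40 bytes = 1,099,511,627,776 bytes
2,000,000,000,000 / 1,099,511,627,776 = 1.82 TiB

1.82 TiB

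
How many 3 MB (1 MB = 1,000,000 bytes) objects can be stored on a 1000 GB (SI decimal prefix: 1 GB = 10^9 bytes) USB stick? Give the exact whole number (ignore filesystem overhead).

333,333

Capacity: 1000 GB = 1,000,000,000,000 bytes
Per item: 3 MB = 3,000,000 bytes
⌊1,000,000,000,000 / 3,000,000⌋ = 333,333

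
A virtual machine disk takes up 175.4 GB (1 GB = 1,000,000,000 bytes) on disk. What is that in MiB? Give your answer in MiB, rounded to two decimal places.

167,274.48 MiB

175.4 GB × 1,000,000,000 bytes/GB = 175,400,000,000 bytes
1 MiB = 2^20 bytes = 1,048,576 bytes
175,400,000,000 / 1,048,576 = 167,274.48 MiB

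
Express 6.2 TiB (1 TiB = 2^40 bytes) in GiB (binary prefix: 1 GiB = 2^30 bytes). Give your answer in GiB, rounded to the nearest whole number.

6.2 TiB = 6.2 × 2^40 bytes = 6,816,972,092,211.2 bytes
1 GiB = 1,073,741,824 bytes
6,816,972,092,211.2 / 1,073,741,824 = 6,349 GiB

6,349 GiB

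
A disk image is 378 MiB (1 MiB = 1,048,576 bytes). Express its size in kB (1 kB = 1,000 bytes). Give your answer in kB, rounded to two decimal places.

396,361.73 kB

378 MiB × 1,048,576 bytes/MiB = 396,361,728 bytes
1 kB = 10^3 bytes = 1,000 bytes
396,361,728 / 1,000 = 396,361.73 kB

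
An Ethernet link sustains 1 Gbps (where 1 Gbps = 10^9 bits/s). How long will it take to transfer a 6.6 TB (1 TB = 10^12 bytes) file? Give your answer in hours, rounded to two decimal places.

14.67 hours

6.6 TB = 6,600,000,000,000 bytes = 52,800,000,000,000 bits
1 Gbps = 1,000,000,000 bits/s
time = 52,800,000,000,000 / 1,000,000,000 = 52,800.0000 s
52,800.0000 s / 3600 = 14.67 hours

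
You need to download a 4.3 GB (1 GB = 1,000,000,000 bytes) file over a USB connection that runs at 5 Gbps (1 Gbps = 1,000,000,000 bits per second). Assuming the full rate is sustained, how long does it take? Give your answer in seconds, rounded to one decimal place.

4.3 GB = 4,300,000,000 bytes = 34,400,000,000 bits
5 Gbps = 5,000,000,000 bits/s
time = 34,400,000,000 / 5,000,000,000 = 6.9 s

6.9 seconds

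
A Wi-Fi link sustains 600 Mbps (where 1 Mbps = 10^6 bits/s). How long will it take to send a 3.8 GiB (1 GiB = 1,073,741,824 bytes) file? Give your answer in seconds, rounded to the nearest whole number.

3.8 GiB = 4,080,218,931.2 bytes = 32,641,751,449.6 bits
600 Mbps = 600,000,000 bits/s
time = 32,641,751,449.6 / 600,000,000 = 54 s

54 seconds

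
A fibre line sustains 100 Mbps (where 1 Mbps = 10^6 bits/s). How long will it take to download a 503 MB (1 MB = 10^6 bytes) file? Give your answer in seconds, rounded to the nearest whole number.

40 seconds

503 MB = 503,000,000 bytes = 4,024,000,000 bits
100 Mbps = 100,000,000 bits/s
time = 4,024,000,000 / 100,000,000 = 40 s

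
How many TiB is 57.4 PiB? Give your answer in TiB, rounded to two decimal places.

58,777.60 TiB

57.4 PiB × 1,125,899,906,842,624 bytes/PiB = 64,626,654,652,766,617.6 bytes
1 TiB = 1,099,511,627,776 bytes
64,626,654,652,766,617.6 / 1,099,511,627,776 = 58,777.60 TiB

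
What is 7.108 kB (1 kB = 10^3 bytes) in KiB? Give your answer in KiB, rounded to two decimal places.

6.94 KiB

7.108 kB × 1,000 bytes/kB = 7,108 bytes
1 KiB = 1,024 bytes
7,108 / 1,024 = 6.94 KiB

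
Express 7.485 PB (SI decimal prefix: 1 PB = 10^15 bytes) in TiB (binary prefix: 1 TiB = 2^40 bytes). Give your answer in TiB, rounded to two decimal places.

6,807.57 TiB

7.485 PB = 7.485 × 10^15 bytes = 7,485,000,000,000,000 bytes
1 TiB = 2^40 bytes = 1,099,511,627,776 bytes
7,485,000,000,000,000 / 1,099,511,627,776 = 6,807.57 TiB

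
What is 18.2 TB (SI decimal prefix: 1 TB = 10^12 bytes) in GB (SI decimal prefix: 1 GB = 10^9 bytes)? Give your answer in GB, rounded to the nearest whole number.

18,200 GB

18.2 TB × 1,000,000,000,000 bytes/TB = 18,200,000,000,000 bytes
1 GB = 10^9 bytes = 1,000,000,000 bytes
18,200,000,000,000 / 1,000,000,000 = 18,200 GB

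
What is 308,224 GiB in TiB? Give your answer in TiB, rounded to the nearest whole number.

308,224 GiB = 308,224 × 2^30 bytes = 330,952,999,960,576 bytes
1 TiB = 1,099,511,627,776 bytes
330,952,999,960,576 / 1,099,511,627,776 = 301 TiB

301 TiB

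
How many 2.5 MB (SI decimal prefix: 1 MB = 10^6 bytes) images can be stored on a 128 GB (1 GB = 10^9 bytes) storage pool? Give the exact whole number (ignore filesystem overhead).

51,200

Capacity: 128 GB = 128,000,000,000 bytes
Per item: 2.5 MB = 2,500,000 bytes
⌊128,000,000,000 / 2,500,000⌋ = 51,200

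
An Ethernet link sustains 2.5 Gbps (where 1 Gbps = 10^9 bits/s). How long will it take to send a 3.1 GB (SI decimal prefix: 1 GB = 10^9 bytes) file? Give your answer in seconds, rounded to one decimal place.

9.9 seconds

3.1 GB = 3,100,000,000 bytes = 24,800,000,000 bits
2.5 Gbps = 2,500,000,000 bits/s
time = 24,800,000,000 / 2,500,000,000 = 9.9 s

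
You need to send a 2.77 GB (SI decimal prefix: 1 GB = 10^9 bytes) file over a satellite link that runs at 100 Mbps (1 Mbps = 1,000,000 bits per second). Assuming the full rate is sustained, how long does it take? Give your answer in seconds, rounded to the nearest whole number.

2.77 GB = 2,770,000,000 bytes = 22,160,000,000 bits
100 Mbps = 100,000,000 bits/s
time = 22,160,000,000 / 100,000,000 = 222 s

222 seconds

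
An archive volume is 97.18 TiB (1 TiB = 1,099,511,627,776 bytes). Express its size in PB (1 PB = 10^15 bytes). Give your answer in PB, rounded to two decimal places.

0.11 PB

97.18 TiB = 97.18 × 2^40 bytes = 106,850,539,987,271.68 bytes
1 PB = 1,000,000,000,000,000 bytes
106,850,539,987,271.68 / 1,000,000,000,000,000 = 0.11 PB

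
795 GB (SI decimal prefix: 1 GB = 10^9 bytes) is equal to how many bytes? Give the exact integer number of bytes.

795 × 1,000,000,000 = 795,000,000,000 bytes  (1 GB = 10^9 bytes)

795,000,000,000 bytes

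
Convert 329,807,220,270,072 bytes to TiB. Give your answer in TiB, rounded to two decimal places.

299.96 TiB

329,807,220,270,072 bytes given.
1 TiB = 1,099,511,627,776 bytes
329,807,220,270,072 / 1,099,511,627,776 = 299.96 TiB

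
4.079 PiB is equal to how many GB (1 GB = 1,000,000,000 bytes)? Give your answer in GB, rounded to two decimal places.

4,592,545.72 GB

4.079 PiB = 4.079 × 2^50 bytes = 4,592,545,720,011,063.296 bytes
1 GB = 10^9 bytes = 1,000,000,000 bytes
4,592,545,720,011,063.296 / 1,000,000,000 = 4,592,545.72 GB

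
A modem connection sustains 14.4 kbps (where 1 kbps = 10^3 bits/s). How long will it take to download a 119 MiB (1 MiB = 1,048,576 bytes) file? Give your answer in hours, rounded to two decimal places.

19.26 hours

119 MiB = 124,780,544 bytes = 998,244,352 bits
14.4 kbps = 14,400 bits/s
time = 998,244,352 / 14,400 = 69,322.5244 s
69,322.5244 s / 3600 = 19.26 hours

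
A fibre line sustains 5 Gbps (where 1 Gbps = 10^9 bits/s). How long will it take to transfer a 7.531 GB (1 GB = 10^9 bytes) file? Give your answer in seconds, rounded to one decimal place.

12.0 seconds

7.531 GB = 7,531,000,000 bytes = 60,248,000,000 bits
5 Gbps = 5,000,000,000 bits/s
time = 60,248,000,000 / 5,000,000,000 = 12.0 s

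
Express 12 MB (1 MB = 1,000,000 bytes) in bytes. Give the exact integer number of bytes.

12,000,000 bytes

12 × 1,000,000 = 12,000,000 bytes  (1 MB = 10^6 bytes)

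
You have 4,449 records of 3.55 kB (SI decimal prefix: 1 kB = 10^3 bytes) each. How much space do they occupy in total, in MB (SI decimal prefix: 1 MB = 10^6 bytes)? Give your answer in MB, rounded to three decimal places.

Total = 4,449 × 3.55 kB = 15793.95 kB
= 15793.95 × 1,000 bytes = 15,793,950 bytes
1 MB = 1,000,000 bytes
15,793,950 / 1,000,000 = 15.794 MB

15.794 MB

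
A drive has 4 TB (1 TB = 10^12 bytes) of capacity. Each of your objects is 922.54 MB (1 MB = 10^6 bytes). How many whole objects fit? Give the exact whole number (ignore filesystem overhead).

Capacity: 4 TB = 4,000,000,000,000 bytes
Per item: 922.54 MB = 922,540,000 bytes
⌊4,000,000,000,000 / 922,540,000⌋ = 4,335

4,335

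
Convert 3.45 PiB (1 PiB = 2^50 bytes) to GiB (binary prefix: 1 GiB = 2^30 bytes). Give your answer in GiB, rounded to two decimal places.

3,617,587.20 GiB

3.45 PiB = 3.45 × 2^50 bytes = 3,884,354,678,607,052.8 bytes
1 GiB = 2^30 bytes = 1,073,741,824 bytes
3,884,354,678,607,052.8 / 1,073,741,824 = 3,617,587.20 GiB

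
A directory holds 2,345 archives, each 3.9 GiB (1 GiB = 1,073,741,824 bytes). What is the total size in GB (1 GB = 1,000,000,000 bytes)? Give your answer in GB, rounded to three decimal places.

9,819.906 GB

Total = 2,345 × 3.9 GiB = 9145.5 GiB
= 9145.5 × 1,073,741,824 bytes = 9,819,905,851,392 bytes
1 GB = 1,000,000,000 bytes
9,819,905,851,392 / 1,000,000,000 = 9,819.906 GB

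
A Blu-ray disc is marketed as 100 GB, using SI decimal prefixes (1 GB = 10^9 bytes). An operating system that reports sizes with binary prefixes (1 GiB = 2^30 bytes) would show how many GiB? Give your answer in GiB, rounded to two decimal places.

93.13 GiB

100 GB × 1,000,000,000 bytes/GB = 100,000,000,000 bytes
1 GiB = 2^30 bytes = 1,073,741,824 bytes
100,000,000,000 / 1,073,741,824 = 93.13 GiB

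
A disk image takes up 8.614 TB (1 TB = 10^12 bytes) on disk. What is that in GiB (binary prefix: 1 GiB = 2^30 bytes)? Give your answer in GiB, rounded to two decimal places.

8,022.41 GiB

8.614 TB = 8.614 × 10^12 bytes = 8,614,000,000,000 bytes
1 GiB = 2^30 bytes = 1,073,741,824 bytes
8,614,000,000,000 / 1,073,741,824 = 8,022.41 GiB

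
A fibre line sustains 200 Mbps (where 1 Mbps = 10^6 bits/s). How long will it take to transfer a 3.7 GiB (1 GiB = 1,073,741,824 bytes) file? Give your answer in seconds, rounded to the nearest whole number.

3.7 GiB = 3,972,844,748.8 bytes = 31,782,757,990.4 bits
200 Mbps = 200,000,000 bits/s
time = 31,782,757,990.4 / 200,000,000 = 159 s

159 seconds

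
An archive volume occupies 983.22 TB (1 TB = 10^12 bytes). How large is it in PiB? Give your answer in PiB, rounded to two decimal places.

0.87 PiB

983.22 TB × 1,000,000,000,000 bytes/TB = 983,220,000,000,000 bytes
1 PiB = 2^50 bytes = 1,125,899,906,842,624 bytes
983,220,000,000,000 / 1,125,899,906,842,624 = 0.87 PiB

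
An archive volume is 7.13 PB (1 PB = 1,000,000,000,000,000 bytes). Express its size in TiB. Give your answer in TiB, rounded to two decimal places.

7.13 PB = 7.13 × 10^15 bytes = 7,130,000,000,000,000 bytes
1 TiB = 2^40 bytes = 1,099,511,627,776 bytes
7,130,000,000,000,000 / 1,099,511,627,776 = 6,484.70 TiB

6,484.70 TiB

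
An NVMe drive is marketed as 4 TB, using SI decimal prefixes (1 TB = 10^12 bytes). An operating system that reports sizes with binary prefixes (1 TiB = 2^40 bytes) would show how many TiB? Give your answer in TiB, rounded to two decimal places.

4 TB × 1,000,000,000,000 bytes/TB = 4,000,000,000,000 bytes
1 TiB = 1,099,511,627,776 bytes
4,000,000,000,000 / 1,099,511,627,776 = 3.64 TiB

3.64 TiB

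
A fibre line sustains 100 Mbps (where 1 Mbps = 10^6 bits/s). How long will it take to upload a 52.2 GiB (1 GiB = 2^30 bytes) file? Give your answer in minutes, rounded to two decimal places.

74.73 minutes

52.2 GiB = 56,049,323,212.8 bytes = 448,394,585,702.4 bits
100 Mbps = 100,000,000 bits/s
time = 448,394,585,702.4 / 100,000,000 = 4,483.946 s
4,483.946 s / 60 = 74.73 minutes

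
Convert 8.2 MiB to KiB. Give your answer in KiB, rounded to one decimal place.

8.2 MiB × 1,048,576 bytes/MiB = 8,598,323.2 bytes
1 KiB = 1,024 bytes
8,598,323.2 / 1,024 = 8,396.8 KiB

8,396.8 KiB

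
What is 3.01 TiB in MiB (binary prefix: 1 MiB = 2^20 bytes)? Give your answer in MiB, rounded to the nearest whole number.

3,156,214 MiB

3.01 TiB = 3.01 × 2^40 bytes = 3,309,529,999,605.76 bytes
1 MiB = 1,048,576 bytes
3,309,529,999,605.76 / 1,048,576 = 3,156,214 MiB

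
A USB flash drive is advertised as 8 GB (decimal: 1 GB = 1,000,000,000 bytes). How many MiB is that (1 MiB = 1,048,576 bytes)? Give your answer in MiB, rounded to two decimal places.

7,629.39 MiB

8 GB = 8 × 10^9 bytes = 8,000,000,000 bytes
1 MiB = 1,048,576 bytes
8,000,000,000 / 1,048,576 = 7,629.39 MiB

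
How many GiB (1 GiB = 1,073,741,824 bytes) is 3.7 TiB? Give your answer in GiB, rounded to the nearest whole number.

3.7 TiB × 1,099,511,627,776 bytes/TiB = 4,068,193,022,771.2 bytes
1 GiB = 1,073,741,824 bytes
4,068,193,022,771.2 / 1,073,741,824 = 3,789 GiB

3,789 GiB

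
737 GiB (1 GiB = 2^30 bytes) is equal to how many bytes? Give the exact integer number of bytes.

737 × 1,073,741,824 = 791,347,724,288 bytes  (1 GiB = 2^30 bytes)

791,347,724,288 bytes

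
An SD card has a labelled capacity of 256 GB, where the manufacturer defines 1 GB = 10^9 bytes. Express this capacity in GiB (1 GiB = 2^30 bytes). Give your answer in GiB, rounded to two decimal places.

238.42 GiB

256 GB × 1,000,000,000 bytes/GB = 256,000,000,000 bytes
1 GiB = 2^30 bytes = 1,073,741,824 bytes
256,000,000,000 / 1,073,741,824 = 238.42 GiB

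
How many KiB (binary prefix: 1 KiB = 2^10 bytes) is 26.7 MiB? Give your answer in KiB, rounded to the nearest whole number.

26.7 MiB = 26.7 × 2^20 bytes = 27,996,979.2 bytes
1 KiB = 1,024 bytes
27,996,979.2 / 1,024 = 27,341 KiB

27,341 KiB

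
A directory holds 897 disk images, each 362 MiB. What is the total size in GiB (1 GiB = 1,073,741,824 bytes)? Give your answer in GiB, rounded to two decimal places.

Total = 897 × 362 MiB = 324,714 MiB
= 324,714 × 1,048,576 bytes = 340,487,307,264 bytes
1 GiB = 1,073,741,824 bytes
340,487,307,264 / 1,073,741,824 = 317.10 GiB

317.10 GiB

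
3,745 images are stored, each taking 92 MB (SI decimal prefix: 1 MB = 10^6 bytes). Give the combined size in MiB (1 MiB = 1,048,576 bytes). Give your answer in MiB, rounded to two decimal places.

Total = 3,745 × 92 MB = 344,540 MB
= 344,540 × 1,000,000 bytes = 344,540,000,000 bytes
1 MiB = 1,048,576 bytes
344,540,000,000 / 1,048,576 = 328,578.95 MiB

328,578.95 MiB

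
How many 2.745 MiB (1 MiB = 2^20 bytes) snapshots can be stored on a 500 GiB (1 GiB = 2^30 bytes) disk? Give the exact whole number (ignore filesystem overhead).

Capacity: 500 GiB = 536,870,912,000 bytes
Per item: 2.745 MiB = 2,878,341.12 bytes
⌊536,870,912,000 / 2,878,341.12⌋ = 186,520

186,520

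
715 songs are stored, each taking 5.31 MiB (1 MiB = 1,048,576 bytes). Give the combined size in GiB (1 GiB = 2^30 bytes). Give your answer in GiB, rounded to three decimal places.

Total = 715 × 5.31 MiB = 3796.65 MiB
= 3796.65 × 1,048,576 bytes = 3,981,076,070.4 bytes
1 GiB = 1,073,741,824 bytes
3,981,076,070.4 / 1,073,741,824 = 3.708 GiB

3.708 GiB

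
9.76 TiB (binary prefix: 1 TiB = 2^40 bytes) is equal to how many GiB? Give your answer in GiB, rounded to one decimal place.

9.76 TiB × 1,099,511,627,776 bytes/TiB = 10,731,233,487,093.76 bytes
1 GiB = 1,073,741,824 bytes
10,731,233,487,093.76 / 1,073,741,824 = 9,994.2 GiB

9,994.2 GiB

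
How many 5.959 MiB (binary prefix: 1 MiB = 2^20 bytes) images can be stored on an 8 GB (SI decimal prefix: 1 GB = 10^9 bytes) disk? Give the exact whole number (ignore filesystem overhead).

1,280

Capacity: 8 GB = 8,000,000,000 bytes
Per item: 5.959 MiB = 6,248,464.384 bytes
⌊8,000,000,000 / 6,248,464.384⌋ = 1,280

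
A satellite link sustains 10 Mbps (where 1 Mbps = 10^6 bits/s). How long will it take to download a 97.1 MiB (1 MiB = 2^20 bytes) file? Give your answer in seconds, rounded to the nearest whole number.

97.1 MiB = 101,816,729.6 bytes = 814,533,836.8 bits
10 Mbps = 10,000,000 bits/s
time = 814,533,836.8 / 10,000,000 = 81 s

81 seconds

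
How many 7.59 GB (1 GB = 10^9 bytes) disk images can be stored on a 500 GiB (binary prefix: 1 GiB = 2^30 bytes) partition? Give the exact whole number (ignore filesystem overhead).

Capacity: 500 GiB = 536,870,912,000 bytes
Per item: 7.59 GB = 7,590,000,000 bytes
⌊536,870,912,000 / 7,590,000,000⌋ = 70

70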